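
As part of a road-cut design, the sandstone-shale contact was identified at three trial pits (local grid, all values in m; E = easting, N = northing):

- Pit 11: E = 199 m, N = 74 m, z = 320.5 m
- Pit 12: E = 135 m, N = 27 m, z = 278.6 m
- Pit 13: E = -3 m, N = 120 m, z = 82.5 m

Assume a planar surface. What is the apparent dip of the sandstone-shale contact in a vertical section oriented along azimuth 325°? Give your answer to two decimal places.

Let the plane be z = a·E + b·N + c.
Pit 12−Pit 11: −64a − 47b = −41.9;  Pit 13−Pit 11: −202a + 46b = −238.
Solving gives a = 1.05430, b = −0.54416.
Unit vector along 325° is (sin 325°, cos 325°) = (-0.5736, 0.8192).
Slope in that direction = a·(-0.5736) + b·(0.8192) = −1.05047.
Apparent dip = arctan|1.05047| = 46.41° (true dip is 49.9°, so apparent ≤ true as expected).

46.41°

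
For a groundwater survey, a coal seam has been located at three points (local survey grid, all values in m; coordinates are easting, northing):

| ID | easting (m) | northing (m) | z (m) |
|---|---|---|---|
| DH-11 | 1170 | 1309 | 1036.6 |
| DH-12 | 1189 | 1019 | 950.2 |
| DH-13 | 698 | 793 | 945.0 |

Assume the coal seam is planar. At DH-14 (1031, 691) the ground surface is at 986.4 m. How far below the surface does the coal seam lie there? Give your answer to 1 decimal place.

111.9 m

Let the plane be z = a·easting + b·northing + c.
DH-12−DH-11: 19a − 290b = −86.4;  DH-13−DH-11: −472a − 516b = −91.6.
Solving gives a = −0.122838, b = 0.289883.
Then c = 1036.6 − a·1170 − b·1309 = 800.86.
At (1031, 691): z_contact = −126.65 + 200.31 + 800.86 = 874.53 m.
Depth below ground = 986.4 − 874.53 = 111.9 m.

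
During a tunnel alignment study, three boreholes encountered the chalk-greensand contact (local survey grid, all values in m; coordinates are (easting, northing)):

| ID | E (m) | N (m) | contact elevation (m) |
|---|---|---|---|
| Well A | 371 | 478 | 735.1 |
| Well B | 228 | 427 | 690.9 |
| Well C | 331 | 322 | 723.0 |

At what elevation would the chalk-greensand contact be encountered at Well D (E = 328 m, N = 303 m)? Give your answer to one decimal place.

722.1 m

Let the plane be z = a·E + b·N + c.
Well B−Well A: −143a − 51b = −44.2;  Well C−Well A: −40a − 156b = −12.1.
Solving gives a = 0.30975, b = −0.00186.
Then c = 735.1 − a·371 − b·478 = 621.07.
At (328, 303): z = 101.6 − 0.6 + 621.07 = 722.1 m.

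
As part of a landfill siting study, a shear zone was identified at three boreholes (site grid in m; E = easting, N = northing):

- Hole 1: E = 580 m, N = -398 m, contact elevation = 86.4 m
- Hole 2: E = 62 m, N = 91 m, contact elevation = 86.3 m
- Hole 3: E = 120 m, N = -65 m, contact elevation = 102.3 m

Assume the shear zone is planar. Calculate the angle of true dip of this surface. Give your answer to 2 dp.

12.25°

Let the plane be z = a·E + b·N + c.
Hole 2−Hole 1: −518a + 489b = −0.1;  Hole 3−Hole 1: −460a + 333b = 15.9.
Solving gives a = −0.14888, b = −0.15792.
Gradient magnitude |∇z| = √(a² + b²) = √(0.02217 + 0.02494) = 0.21704.
True dip = arctan(0.21704) = 12.25°, dipping toward NE (azimuth ≈ 043°).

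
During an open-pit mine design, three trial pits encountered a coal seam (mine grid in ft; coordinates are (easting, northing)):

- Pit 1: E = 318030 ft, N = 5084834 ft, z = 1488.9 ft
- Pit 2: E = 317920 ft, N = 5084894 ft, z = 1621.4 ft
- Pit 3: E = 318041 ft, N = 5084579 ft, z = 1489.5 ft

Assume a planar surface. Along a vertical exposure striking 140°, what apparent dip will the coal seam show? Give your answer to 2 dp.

Let the plane be z = a·E + b·N + c.
Pit 2−Pit 1: −110a + 60b = 132.5;  Pit 3−Pit 1: 11a − 255b = 0.6.
Solving gives a = −1.23488, b = −0.05562.
Unit vector along 140° is (sin 140°, cos 140°) = (0.6428, -0.7660).
Slope in that direction = a·(0.6428) + b·(-0.7660) = −0.75116.
Apparent dip = arctan|0.75116| = 36.91° (true dip is 51.0°, so apparent ≤ true as expected).

36.91°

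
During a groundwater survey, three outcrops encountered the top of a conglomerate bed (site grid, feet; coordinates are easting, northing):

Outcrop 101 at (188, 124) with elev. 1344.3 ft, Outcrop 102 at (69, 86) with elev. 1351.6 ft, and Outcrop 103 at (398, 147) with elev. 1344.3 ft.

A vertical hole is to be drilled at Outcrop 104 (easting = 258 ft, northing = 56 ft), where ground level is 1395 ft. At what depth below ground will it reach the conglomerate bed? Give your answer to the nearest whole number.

29 ft

Two edge vectors: Outcrop 101→Outcrop 102 = (-119, -38, 7.3), Outcrop 101→Outcrop 103 = (210, 23, 0).
Normal n = (Outcrop 101→Outcrop 102) × (Outcrop 101→Outcrop 103) = (-167.9, 1533, 5243).
So ∂z/∂easting = −n_x/n_z = 0.03202 and ∂z/∂northing = −n_y/n_z = −0.29239.
Intercept c from Outcrop 101: 1344.3 − 6.02 + 36.26 = 1374.54.
At (258, 56): z_contact = 8.3 − 16.4 + 1374.54 = 1366.4 ft.
Depth below ground = 1395 − 1366.4 = 29 ft.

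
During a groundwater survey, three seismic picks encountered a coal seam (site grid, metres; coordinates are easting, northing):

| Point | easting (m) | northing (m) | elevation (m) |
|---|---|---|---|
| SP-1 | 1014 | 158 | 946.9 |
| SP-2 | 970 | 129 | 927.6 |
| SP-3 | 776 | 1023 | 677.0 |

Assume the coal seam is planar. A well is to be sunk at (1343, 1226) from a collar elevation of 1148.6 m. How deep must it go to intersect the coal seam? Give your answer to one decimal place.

195.2 m

Let the plane be z = a·easting + b·northing + c.
SP-2−SP-1: −44a − 29b = −19.3;  SP-3−SP-1: −238a + 865b = −269.9.
Solving gives a = 0.545385, b = −0.161963.
Then c = 946.9 − a·1014 − b·158 = 419.47.
At (1343, 1226): z_contact = 732.45 − 198.57 + 419.47 = 953.35 m.
Depth below ground = 1148.6 − 953.35 = 195.2 m.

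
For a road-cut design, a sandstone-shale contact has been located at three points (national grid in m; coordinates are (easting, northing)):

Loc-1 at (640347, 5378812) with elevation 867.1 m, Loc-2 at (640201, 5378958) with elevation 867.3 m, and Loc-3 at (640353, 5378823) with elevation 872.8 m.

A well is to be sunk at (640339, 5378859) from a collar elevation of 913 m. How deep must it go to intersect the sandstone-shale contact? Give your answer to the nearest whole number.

Let the plane be z = a·E + b·N + c.
Loc-2−Loc-1: −146a + 146b = 0.2;  Loc-3−Loc-1: 6a + 11b = 5.7.
Solving gives a = 0.33440774, b = 0.33577760.
Then c = 867.1 − a·640347 − b·5378812 = −2019354.47.
At (640339, 5378859): z_contact = 214134.3 + 1806100.4 − 2019354.47 = 880.2 m.
Depth below ground = 913 − 880.2 = 33 m.

33 m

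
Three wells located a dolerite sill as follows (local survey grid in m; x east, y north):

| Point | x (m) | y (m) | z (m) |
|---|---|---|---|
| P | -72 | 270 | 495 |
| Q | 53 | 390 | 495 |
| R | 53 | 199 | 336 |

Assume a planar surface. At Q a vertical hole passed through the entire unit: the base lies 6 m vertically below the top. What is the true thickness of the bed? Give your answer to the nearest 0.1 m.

Two edge vectors: P→Q = (125, 120, 0), P→R = (125, -71, -159).
Normal n = (P→Q) × (P→R) = (-19080, 19875, -23875).
So ∂z/∂x = −n_x/n_z = −0.79916 and ∂z/∂y = −n_y/n_z = 0.83246.
|∇z| = √(a²+b²) = 1.15397, so dip δ = arctan(1.15397) = 49.09°.
True thickness = vertical thickness × cos δ = 6 × cos 49.09° = 3.9 m.

3.9 m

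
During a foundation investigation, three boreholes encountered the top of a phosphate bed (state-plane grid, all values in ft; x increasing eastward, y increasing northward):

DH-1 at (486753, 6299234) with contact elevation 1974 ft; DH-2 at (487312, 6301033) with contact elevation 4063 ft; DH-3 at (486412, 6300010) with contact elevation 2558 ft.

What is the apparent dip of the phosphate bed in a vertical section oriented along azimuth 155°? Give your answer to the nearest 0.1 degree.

33.8°

Two edge vectors: DH-1→DH-2 = (559, 1799, 2089), DH-1→DH-3 = (-341, 776, 584).
Normal n = (DH-1→DH-2) × (DH-1→DH-3) = (-570448, -1038805, 1047243).
So ∂z/∂x = −n_x/n_z = 0.54471 and ∂z/∂y = −n_y/n_z = 0.99194.
Unit vector along 155° is (sin 155°, cos 155°) = (0.4226, -0.9063).
Slope in that direction = a·(0.4226) + b·(-0.9063) = −0.66880.
Apparent dip = arctan|0.66880| = 33.8° (true dip is 48.5°, so apparent ≤ true as expected).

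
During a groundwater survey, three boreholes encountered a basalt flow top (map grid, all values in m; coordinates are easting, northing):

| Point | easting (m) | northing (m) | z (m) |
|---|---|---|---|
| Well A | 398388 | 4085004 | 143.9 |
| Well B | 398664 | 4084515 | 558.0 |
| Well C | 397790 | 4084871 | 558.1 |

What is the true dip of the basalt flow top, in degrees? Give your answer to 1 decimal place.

49.9°

Two edge vectors: Well A→Well B = (276, -489, 414.1), Well A→Well C = (-598, -133, 414.2).
Normal n = (Well A→Well B) × (Well A→Well C) = (-147468.5, -361951, -329130).
So ∂z/∂easting = −n_x/n_z = −0.44806 and ∂z/∂northing = −n_y/n_z = −1.09972.
Gradient magnitude |∇z| = √(a² + b²) = √(0.20075 + 1.20939) = 1.18749.
True dip = arctan(1.18749) = 49.9°, dipping toward NNE (azimuth ≈ 022°).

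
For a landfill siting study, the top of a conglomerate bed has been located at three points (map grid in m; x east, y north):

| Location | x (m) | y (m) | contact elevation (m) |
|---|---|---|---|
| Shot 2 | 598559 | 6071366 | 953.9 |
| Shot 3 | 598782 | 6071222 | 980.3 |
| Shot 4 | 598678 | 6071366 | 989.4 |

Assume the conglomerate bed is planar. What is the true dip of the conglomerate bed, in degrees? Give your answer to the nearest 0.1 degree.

Two edge vectors: Shot 2→Shot 3 = (223, -144, 26.4), Shot 2→Shot 4 = (119, 0, 35.5).
Normal n = (Shot 2→Shot 3) × (Shot 2→Shot 4) = (-5112, -4774.9, 17136).
So ∂z/∂x = −n_x/n_z = 0.29832 and ∂z/∂y = −n_y/n_z = 0.27865.
Gradient magnitude |∇z| = √(a² + b²) = √(0.08899 + 0.07764) = 0.40821.
True dip = arctan(0.40821) = 22.2°, dipping toward SW (azimuth ≈ 227°).

22.2°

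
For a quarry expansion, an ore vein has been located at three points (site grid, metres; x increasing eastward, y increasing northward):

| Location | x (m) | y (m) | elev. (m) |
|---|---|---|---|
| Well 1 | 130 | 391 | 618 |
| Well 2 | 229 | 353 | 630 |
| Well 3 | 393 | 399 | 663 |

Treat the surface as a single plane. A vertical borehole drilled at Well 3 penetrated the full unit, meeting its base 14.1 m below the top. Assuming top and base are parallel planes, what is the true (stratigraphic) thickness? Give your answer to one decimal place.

Let the plane be z = a·x + b·y + c.
Well 2−Well 1: 99a − 38b = 12;  Well 3−Well 1: 263a + 8b = 45.
Solving gives a = 0.16744, b = 0.12043.
|∇z| = √(a²+b²) = 0.20625, so dip δ = arctan(0.20625) = 11.65°.
True thickness = vertical thickness × cos δ = 14.1 × cos 11.65° = 13.8 m.

13.8 m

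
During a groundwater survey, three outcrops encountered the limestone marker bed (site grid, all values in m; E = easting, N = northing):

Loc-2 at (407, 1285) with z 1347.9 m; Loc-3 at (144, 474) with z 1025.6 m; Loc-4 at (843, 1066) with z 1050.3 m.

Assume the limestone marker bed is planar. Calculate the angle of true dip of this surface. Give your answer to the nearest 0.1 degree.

Let the plane be z = a·E + b·N + c.
Loc-3−Loc-2: −263a − 811b = −322.3;  Loc-4−Loc-2: 436a − 219b = −297.6.
Solving gives a = −0.41530, b = 0.53209.
Gradient magnitude |∇z| = √(a² + b²) = √(0.17248 + 0.28312) = 0.67498.
True dip = arctan(0.67498) = 34.0°, dipping toward SE (azimuth ≈ 142°).

34.0°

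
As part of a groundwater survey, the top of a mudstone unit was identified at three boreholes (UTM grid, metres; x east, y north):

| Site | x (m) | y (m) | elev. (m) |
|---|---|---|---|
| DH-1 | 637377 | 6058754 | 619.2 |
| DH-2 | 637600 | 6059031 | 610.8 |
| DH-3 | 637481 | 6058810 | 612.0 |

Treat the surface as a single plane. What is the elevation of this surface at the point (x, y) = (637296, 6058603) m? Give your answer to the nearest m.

620 m

Two edge vectors: DH-1→DH-2 = (223, 277, -8.4), DH-1→DH-3 = (104, 56, -7.2).
Normal n = (DH-1→DH-2) × (DH-1→DH-3) = (-1524, 732, -16320).
So ∂z/∂x = −n_x/n_z = −0.09338235 and ∂z/∂y = −n_y/n_z = 0.04485294.
Intercept c from DH-1: 619.2 + 59519.76 − 271752.94 = −211613.97.
At (637296, 6058603): z = −59512.2 + 271746.2 − 211613.97 = 620.0 m.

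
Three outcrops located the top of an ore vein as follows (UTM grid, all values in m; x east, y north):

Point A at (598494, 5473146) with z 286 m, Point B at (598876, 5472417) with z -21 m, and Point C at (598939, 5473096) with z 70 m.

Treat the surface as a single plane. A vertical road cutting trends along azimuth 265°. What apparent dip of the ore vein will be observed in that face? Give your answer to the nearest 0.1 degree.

Two edge vectors: Point A→Point B = (382, -729, -307), Point A→Point C = (445, -50, -216).
Normal n = (Point A→Point B) × (Point A→Point C) = (142114, -54103, 305305).
So ∂z/∂x = −n_x/n_z = −0.46548 and ∂z/∂y = −n_y/n_z = 0.17721.
Unit vector along 265° is (sin 265°, cos 265°) = (-0.9962, -0.0872).
Slope in that direction = a·(-0.9962) + b·(-0.0872) = 0.44827.
Apparent dip = arctan|0.44827| = 24.1° (true dip is 26.5°, so apparent ≤ true as expected).

24.1°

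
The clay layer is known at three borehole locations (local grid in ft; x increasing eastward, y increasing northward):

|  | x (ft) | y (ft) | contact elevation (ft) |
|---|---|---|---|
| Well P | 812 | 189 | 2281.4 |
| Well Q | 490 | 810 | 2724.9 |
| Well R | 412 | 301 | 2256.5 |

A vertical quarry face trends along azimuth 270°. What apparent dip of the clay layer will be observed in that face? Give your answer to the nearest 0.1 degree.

17.1°

Let the plane be z = a·x + b·y + c.
Well Q−Well P: −322a + 621b = 443.5;  Well R−Well P: −400a + 112b = −24.9.
Solving gives a = 0.30675, b = 0.87323.
Unit vector along 270° is (sin 270°, cos 270°) = (-1.0000, -0.0000).
Slope in that direction = a·(-1.0000) + b·(-0.0000) = −0.30675.
Apparent dip = arctan|0.30675| = 17.1° (true dip is 42.8°, so apparent ≤ true as expected).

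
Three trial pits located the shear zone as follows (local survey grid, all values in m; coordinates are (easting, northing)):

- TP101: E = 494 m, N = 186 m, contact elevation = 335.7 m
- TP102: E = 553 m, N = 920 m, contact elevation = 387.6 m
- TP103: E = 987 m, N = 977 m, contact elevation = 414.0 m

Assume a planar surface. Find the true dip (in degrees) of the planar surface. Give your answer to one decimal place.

Let the plane be z = a·E + b·N + c.
TP102−TP101: 59a + 734b = 51.9;  TP103−TP101: 493a + 791b = 78.3.
Solving gives a = 0.05209, b = 0.06652.
Gradient magnitude |∇z| = √(a² + b²) = √(0.00271 + 0.00443) = 0.08449.
True dip = arctan(0.08449) = 4.8°, dipping toward SW (azimuth ≈ 218°).

4.8°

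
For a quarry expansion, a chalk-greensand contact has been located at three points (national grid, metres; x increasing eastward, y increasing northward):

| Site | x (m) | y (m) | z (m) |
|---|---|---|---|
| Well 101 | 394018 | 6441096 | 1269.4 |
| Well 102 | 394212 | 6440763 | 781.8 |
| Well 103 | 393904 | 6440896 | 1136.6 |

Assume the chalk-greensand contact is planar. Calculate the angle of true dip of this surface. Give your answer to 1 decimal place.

51.7°

Let the plane be z = a·x + b·y + c.
Well 102−Well 101: 194a − 333b = −487.6;  Well 103−Well 101: −114a − 200b = −132.8.
Solving gives a = −0.69432, b = 1.05976.
Gradient magnitude |∇z| = √(a² + b²) = √(0.48208 + 1.12310) = 1.26696.
True dip = arctan(1.26696) = 51.7°, dipping toward SSE (azimuth ≈ 147°).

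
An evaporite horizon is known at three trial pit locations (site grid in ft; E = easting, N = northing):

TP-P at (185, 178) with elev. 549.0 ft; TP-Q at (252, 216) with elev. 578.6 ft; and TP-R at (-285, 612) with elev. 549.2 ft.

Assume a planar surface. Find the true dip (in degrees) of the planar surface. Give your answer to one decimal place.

Two edge vectors: TP-P→TP-Q = (67, 38, 29.6), TP-P→TP-R = (-470, 434, 0.2).
Normal n = (TP-P→TP-Q) × (TP-P→TP-R) = (-12838.8, -13925.4, 46938).
So ∂z/∂E = −n_x/n_z = 0.27353 and ∂z/∂N = −n_y/n_z = 0.29668.
Gradient magnitude |∇z| = √(a² + b²) = √(0.07482 + 0.08802) = 0.40353.
True dip = arctan(0.40353) = 22.0°, dipping toward SW (azimuth ≈ 223°).

22.0°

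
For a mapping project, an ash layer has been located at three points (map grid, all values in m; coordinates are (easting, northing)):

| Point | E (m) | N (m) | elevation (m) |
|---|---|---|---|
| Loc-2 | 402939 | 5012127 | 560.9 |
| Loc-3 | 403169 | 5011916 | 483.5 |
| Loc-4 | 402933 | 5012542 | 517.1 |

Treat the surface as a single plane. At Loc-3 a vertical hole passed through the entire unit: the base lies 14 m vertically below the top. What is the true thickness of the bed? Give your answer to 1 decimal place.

Two edge vectors: Loc-2→Loc-3 = (230, -211, -77.4), Loc-2→Loc-4 = (-6, 415, -43.8).
Normal n = (Loc-2→Loc-3) × (Loc-2→Loc-4) = (41362.8, 10538.4, 94184).
So ∂z/∂E = −n_x/n_z = −0.43917 and ∂z/∂N = −n_y/n_z = −0.11189.
|∇z| = √(a²+b²) = 0.45320, so dip δ = arctan(0.45320) = 24.38°.
True thickness = vertical thickness × cos δ = 14 × cos 24.38° = 12.8 m.

12.8 m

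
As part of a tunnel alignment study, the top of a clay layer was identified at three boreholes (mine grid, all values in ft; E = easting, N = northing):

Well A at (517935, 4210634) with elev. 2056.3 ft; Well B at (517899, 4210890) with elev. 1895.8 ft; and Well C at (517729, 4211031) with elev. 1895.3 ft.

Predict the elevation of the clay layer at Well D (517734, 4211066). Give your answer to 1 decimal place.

1867.5 ft

Let the plane be z = a·E + b·N + c.
Well B−Well A: −36a + 256b = −160.5;  Well C−Well A: −206a + 397b = −161.
Solving gives a = −0.585331911, b = −0.709265425.
Then c = 2056.3 − a·517935 − b·4210634 = 3291677.30.
At (517734, 4211066): z = −303046.2 − 2986763.5 + 3291677.30 = 1867.5 ft.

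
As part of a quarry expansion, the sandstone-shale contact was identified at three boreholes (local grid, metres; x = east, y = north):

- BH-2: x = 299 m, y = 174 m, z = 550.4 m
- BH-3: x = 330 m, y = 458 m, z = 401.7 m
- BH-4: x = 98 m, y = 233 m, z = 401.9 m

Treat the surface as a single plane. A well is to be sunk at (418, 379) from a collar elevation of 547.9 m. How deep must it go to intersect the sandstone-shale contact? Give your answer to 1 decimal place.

Let the plane be z = a·x + b·y + c.
BH-3−BH-2: 31a + 284b = −148.7;  BH-4−BH-2: −201a + 59b = −148.5.
Solving gives a = 0.56695, b = −0.58548.
Then c = 550.4 − a·299 − b·174 = 482.76.
At (418, 379): z_contact = 236.98 − 221.90 + 482.76 = 497.84 m.
Depth below ground = 547.9 − 497.84 = 50.1 m.

50.1 m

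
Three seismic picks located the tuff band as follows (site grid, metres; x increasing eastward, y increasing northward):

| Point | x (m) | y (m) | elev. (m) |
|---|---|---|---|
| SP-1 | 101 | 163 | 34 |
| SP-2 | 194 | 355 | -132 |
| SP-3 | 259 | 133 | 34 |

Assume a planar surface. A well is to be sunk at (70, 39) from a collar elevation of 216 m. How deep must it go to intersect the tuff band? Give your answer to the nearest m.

Two edge vectors: SP-1→SP-2 = (93, 192, -166), SP-1→SP-3 = (158, -30, 0).
Normal n = (SP-1→SP-2) × (SP-1→SP-3) = (-4980, -26228, -33126).
So ∂z/∂x = −n_x/n_z = −0.15034 and ∂z/∂y = −n_y/n_z = −0.79176.
Intercept c from SP-1: 34 + 15.18 + 129.06 = 178.24.
At (70, 39): z_contact = −10.5 − 30.9 + 178.24 = 136.8 m.
Depth below ground = 216 − 136.8 = 79 m.

79 m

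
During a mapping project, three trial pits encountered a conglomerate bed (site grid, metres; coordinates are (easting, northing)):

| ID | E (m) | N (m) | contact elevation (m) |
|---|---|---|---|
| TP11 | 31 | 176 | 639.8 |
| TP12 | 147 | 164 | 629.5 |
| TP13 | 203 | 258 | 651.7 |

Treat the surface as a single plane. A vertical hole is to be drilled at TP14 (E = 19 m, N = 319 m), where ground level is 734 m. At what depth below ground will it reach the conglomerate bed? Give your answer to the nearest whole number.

55 m

Let the plane be z = a·E + b·N + c.
TP12−TP11: 116a − 12b = −10.3;  TP13−TP11: 172a + 82b = 11.9.
Solving gives a = −0.06063, b = 0.27229.
Then c = 639.8 − a·31 − b·176 = 593.76.
At (19, 319): z_contact = −1.2 + 86.9 + 593.76 = 679.5 m.
Depth below ground = 734 − 679.5 = 55 m.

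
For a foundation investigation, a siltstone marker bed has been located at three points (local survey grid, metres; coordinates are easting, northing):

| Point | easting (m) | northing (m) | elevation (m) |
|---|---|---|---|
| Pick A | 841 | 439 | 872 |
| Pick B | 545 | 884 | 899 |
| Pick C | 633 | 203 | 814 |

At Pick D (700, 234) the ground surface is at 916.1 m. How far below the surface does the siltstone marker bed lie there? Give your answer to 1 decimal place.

Let the plane be z = a·easting + b·northing + c.
Pick B−Pick A: −296a + 445b = 27;  Pick C−Pick A: −208a − 236b = −58.
Solving gives a = 0.11968, b = 0.14028.
Then c = 872 − a·841 − b·439 = 709.77.
At (700, 234): z_contact = 83.78 + 32.83 + 709.77 = 826.37 m.
Depth below ground = 916.1 − 826.37 = 89.7 m.

89.7 m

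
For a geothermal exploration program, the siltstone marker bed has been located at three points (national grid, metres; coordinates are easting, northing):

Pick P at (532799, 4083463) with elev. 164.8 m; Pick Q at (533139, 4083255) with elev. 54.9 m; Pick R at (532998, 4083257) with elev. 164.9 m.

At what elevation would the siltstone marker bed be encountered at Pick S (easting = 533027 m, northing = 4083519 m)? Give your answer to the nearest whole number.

Two edge vectors: Pick P→Pick Q = (340, -208, -109.9), Pick P→Pick R = (199, -206, 0.1).
Normal n = (Pick P→Pick Q) × (Pick P→Pick R) = (-22660.2, -21904.1, -28648).
So ∂z/∂easting = −n_x/n_z = −0.79098715 and ∂z/∂northing = −n_y/n_z = −0.76459439.
Intercept c from Pick P: 164.8 + 421437.16 + 3122192.89 = 3543794.85.
At (533027, 4083519): z = −421617.5 − 3122235.7 + 3543794.85 = -58.4 m.

-58 m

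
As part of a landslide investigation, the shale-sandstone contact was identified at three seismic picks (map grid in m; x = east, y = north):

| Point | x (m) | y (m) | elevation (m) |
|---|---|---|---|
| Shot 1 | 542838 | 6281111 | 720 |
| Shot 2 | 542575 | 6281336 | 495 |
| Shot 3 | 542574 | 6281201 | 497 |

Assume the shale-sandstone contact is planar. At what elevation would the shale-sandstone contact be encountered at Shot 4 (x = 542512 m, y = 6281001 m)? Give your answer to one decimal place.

449.3 m

Let the plane be z = a·x + b·y + c.
Shot 2−Shot 1: −263a + 225b = −225;  Shot 3−Shot 1: −264a + 90b = −223.
Solving gives a = 0.837531486, b = −0.021018752.
Then c = 720 − a·542838 − b·6281111 = −321902.80.
At (542512, 6281001): z = 454370.9 − 132018.8 − 321902.80 = 449.3 m.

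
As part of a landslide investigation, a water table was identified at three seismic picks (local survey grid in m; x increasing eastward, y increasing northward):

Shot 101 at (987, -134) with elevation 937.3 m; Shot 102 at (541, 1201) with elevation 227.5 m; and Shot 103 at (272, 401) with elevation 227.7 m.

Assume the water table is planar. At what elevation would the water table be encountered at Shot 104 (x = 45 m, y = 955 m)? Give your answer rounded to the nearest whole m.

Two edge vectors: Shot 101→Shot 102 = (-446, 1335, -709.8), Shot 101→Shot 103 = (-715, 535, -709.6).
Normal n = (Shot 101→Shot 102) × (Shot 101→Shot 103) = (-567573, 191025.4, 715915).
So ∂z/∂x = −n_x/n_z = 0.79279 and ∂z/∂y = −n_y/n_z = −0.26683.
Intercept c from Shot 101: 937.3 − 782.49 − 35.75 = 119.06.
At (45, 955): z = 35.7 − 254.8 + 119.06 = -100.1 m.

-100 m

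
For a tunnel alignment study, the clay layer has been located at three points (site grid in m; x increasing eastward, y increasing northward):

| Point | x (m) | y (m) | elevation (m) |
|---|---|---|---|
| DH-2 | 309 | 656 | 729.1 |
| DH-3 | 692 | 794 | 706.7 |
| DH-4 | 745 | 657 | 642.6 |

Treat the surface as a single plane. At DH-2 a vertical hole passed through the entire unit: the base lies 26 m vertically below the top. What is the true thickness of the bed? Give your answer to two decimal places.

Two edge vectors: DH-2→DH-3 = (383, 138, -22.4), DH-2→DH-4 = (436, 1, -86.5).
Normal n = (DH-2→DH-3) × (DH-2→DH-4) = (-11914.6, 23363.1, -59785).
So ∂z/∂x = −n_x/n_z = −0.19929 and ∂z/∂y = −n_y/n_z = 0.39079.
|∇z| = √(a²+b²) = 0.43867, so dip δ = arctan(0.43867) = 23.69°.
True thickness = vertical thickness × cos δ = 26 × cos 23.69° = 23.81 m.

23.81 m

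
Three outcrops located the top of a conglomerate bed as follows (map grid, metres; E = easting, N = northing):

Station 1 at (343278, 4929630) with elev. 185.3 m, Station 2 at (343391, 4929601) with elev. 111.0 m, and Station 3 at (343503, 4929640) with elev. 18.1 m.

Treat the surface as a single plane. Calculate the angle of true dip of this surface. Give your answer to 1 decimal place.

38.1°

Let the plane be z = a·E + b·N + c.
Station 2−Station 1: 113a − 29b = −74.3;  Station 3−Station 1: 225a + 10b = −167.2.
Solving gives a = −0.73048, b = −0.28427.
Gradient magnitude |∇z| = √(a² + b²) = √(0.53360 + 0.08081) = 0.78384.
True dip = arctan(0.78384) = 38.1°, dipping toward ENE (azimuth ≈ 069°).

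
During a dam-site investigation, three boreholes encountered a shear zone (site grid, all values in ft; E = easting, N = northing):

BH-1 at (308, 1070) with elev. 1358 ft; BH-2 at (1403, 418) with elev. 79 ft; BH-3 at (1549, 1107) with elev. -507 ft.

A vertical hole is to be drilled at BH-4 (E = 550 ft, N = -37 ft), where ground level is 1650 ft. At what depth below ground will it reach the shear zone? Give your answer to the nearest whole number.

Two edge vectors: BH-1→BH-2 = (1095, -652, -1279), BH-1→BH-3 = (1241, 37, -1865).
Normal n = (BH-1→BH-2) × (BH-1→BH-3) = (1263303, 454936, 849647).
So ∂z/∂E = −n_x/n_z = −1.48686 and ∂z/∂N = −n_y/n_z = −0.53544.
Intercept c from BH-1: 1358 + 457.95 + 572.92 = 2388.87.
At (550, -37): z_contact = −817.8 + 19.8 + 2388.87 = 1590.9 ft.
Depth below ground = 1650 − 1590.9 = 59 ft.

59 ft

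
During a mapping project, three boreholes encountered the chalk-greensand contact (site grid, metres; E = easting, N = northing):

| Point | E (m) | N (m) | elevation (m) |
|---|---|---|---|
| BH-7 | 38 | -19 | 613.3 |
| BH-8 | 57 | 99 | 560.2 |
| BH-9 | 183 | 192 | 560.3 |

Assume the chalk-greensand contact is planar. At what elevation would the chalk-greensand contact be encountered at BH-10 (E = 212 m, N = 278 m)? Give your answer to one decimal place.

527.3 m

Two edge vectors: BH-7→BH-8 = (19, 118, -53.1), BH-7→BH-9 = (145, 211, -53).
Normal n = (BH-7→BH-8) × (BH-7→BH-9) = (4950.1, -6692.5, -13101).
So ∂z/∂E = −n_x/n_z = 0.37784 and ∂z/∂N = −n_y/n_z = −0.51084.
Intercept c from BH-7: 613.3 − 14.36 − 9.71 = 589.24.
At (212, 278): z = 80.1 − 142.0 + 589.24 = 527.3 m.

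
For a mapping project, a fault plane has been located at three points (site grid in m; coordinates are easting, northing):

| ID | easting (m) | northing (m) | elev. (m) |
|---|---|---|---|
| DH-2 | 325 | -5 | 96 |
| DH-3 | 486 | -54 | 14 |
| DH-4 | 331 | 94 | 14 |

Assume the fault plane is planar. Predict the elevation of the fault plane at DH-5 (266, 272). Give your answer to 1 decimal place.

Two edge vectors: DH-2→DH-3 = (161, -49, -82), DH-2→DH-4 = (6, 99, -82).
Normal n = (DH-2→DH-3) × (DH-2→DH-4) = (12136, 12710, 16233).
So ∂z/∂easting = −n_x/n_z = −0.74761 and ∂z/∂northing = −n_y/n_z = −0.78297.
Intercept c from DH-2: 96 + 242.97 − 3.91 = 335.06.
At (266, 272): z = −198.9 − 213.0 + 335.06 = -76.8 m.

-76.8 m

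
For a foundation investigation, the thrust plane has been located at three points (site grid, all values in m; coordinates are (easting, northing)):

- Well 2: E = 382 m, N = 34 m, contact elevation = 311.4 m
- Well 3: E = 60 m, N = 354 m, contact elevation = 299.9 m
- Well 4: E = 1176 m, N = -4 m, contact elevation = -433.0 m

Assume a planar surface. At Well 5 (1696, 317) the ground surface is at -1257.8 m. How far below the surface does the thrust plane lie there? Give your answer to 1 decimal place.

18.6 m

Two edge vectors: Well 2→Well 3 = (-322, 320, -11.5), Well 2→Well 4 = (794, -38, -744.4).
Normal n = (Well 2→Well 3) × (Well 2→Well 4) = (-238645, -248827.8, -241844).
So ∂z/∂E = −n_x/n_z = −0.986772 and ∂z/∂N = −n_y/n_z = −1.028877.
Intercept c from Well 2: 311.4 + 376.95 + 34.98 = 723.33.
At (1696, 317): z_contact = −1673.57 − 326.15 + 723.33 = -1276.39 m.
Depth below ground = -1257.8 − (-1276.39) = 18.6 m.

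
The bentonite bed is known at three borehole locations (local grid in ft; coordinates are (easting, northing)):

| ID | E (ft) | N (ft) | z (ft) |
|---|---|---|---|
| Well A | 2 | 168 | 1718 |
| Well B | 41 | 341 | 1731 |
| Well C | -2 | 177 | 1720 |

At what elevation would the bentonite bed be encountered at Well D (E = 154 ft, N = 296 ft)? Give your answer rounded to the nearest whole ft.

Let the plane be z = a·E + b·N + c.
Well B−Well A: 39a + 173b = 13;  Well C−Well A: −4a + 9b = 2.
Solving gives a = −0.21956, b = 0.12464.
Then c = 1718 − a·2 − b·168 = 1697.50.
At (154, 296): z = −33.8 + 36.9 + 1697.50 = 1700.6 ft.

1701 ft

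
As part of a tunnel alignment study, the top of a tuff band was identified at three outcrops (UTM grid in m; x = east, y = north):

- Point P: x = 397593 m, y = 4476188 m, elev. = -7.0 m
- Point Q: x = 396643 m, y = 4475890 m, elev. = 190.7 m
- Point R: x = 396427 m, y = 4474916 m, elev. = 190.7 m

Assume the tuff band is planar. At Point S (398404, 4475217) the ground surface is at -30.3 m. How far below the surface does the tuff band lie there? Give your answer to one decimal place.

Two edge vectors: Point P→Point Q = (-950, -298, 197.7), Point P→Point R = (-1166, -1272, 197.7).
Normal n = (Point P→Point Q) × (Point P→Point R) = (192559.8, -42703.2, 860932).
So ∂z/∂x = −n_x/n_z = −0.223664354 and ∂z/∂y = −n_y/n_z = 0.049601130.
Intercept c from Point P: -7 + 88927.38 − 222023.98 = −133103.60.
At (398404, 4475217): z_contact = −89108.77 + 221975.82 − 133103.60 = -236.55 m.
Depth below ground = -30.3 − (-236.55) = 206.3 m.

206.3 m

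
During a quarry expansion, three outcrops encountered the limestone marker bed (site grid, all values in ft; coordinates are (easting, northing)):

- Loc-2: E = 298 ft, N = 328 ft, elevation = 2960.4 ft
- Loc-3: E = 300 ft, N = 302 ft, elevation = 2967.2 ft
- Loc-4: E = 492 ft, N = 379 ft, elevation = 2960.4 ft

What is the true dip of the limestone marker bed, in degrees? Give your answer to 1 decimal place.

Let the plane be z = a·E + b·N + c.
Loc-3−Loc-2: 2a − 26b = 6.8;  Loc-4−Loc-2: 194a + 51b = 0.
Solving gives a = 0.06739, b = −0.25635.
Gradient magnitude |∇z| = √(a² + b²) = √(0.00454 + 0.06572) = 0.26506.
True dip = arctan(0.26506) = 14.8°, dipping toward NNW (azimuth ≈ 345°).

14.8°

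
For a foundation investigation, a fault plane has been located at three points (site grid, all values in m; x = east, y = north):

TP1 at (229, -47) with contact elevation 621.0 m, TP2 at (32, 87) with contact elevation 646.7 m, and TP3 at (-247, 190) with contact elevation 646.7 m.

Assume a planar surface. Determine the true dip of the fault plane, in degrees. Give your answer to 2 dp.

24.09°

Two edge vectors: TP1→TP2 = (-197, 134, 25.7), TP1→TP3 = (-476, 237, 25.7).
Normal n = (TP1→TP2) × (TP1→TP3) = (-2647.1, -7170.3, 17095).
So ∂z/∂x = −n_x/n_z = 0.15485 and ∂z/∂y = −n_y/n_z = 0.41944.
Gradient magnitude |∇z| = √(a² + b²) = √(0.02398 + 0.17593) = 0.44711.
True dip = arctan(0.44711) = 24.09°, dipping toward SSW (azimuth ≈ 200°).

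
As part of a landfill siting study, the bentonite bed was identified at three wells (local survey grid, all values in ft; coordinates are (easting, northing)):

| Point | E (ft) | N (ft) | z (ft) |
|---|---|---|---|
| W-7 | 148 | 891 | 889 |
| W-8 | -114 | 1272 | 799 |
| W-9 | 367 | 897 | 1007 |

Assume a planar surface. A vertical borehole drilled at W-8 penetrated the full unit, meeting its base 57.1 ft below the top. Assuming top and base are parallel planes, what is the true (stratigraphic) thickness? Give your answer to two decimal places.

Two edge vectors: W-7→W-8 = (-262, 381, -90), W-7→W-9 = (219, 6, 118).
Normal n = (W-7→W-8) × (W-7→W-9) = (45498, 11206, -85011).
So ∂z/∂E = −n_x/n_z = 0.53520 and ∂z/∂N = −n_y/n_z = 0.13182.
|∇z| = √(a²+b²) = 0.55120, so dip δ = arctan(0.55120) = 28.86°.
True thickness = vertical thickness × cos δ = 57.1 × cos 28.86° = 50.01 ft.

50.01 ft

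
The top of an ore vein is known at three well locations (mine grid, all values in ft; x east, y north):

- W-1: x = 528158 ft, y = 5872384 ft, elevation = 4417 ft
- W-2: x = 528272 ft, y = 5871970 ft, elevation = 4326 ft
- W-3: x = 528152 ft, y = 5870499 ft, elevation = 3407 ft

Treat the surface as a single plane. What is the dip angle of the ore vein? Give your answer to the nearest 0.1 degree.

Two edge vectors: W-1→W-2 = (114, -414, -91), W-1→W-3 = (-6, -1885, -1010).
Normal n = (W-1→W-2) × (W-1→W-3) = (246605, 115686, -217374).
So ∂z/∂x = −n_x/n_z = 1.13447 and ∂z/∂y = −n_y/n_z = 0.53220.
Gradient magnitude |∇z| = √(a² + b²) = √(1.28703 + 0.28323) = 1.25310.
True dip = arctan(1.25310) = 51.4°, dipping toward WSW (azimuth ≈ 245°).

51.4°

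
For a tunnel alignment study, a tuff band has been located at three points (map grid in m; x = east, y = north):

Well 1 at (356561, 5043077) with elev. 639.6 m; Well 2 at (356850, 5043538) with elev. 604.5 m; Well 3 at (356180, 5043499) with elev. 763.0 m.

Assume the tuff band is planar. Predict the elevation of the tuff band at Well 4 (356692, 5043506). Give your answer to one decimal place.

640.2 m

Let the plane be z = a·x + b·y + c.
Well 2−Well 1: 289a + 461b = −35.1;  Well 3−Well 1: −381a + 422b = 123.4.
Solving gives a = −0.240926885, b = 0.074897765.
Then c = 639.6 − a·356561 − b·5043077 = −291170.47.
At (356692, 5043506): z = −85936.7 + 377747.3 − 291170.47 = 640.2 m.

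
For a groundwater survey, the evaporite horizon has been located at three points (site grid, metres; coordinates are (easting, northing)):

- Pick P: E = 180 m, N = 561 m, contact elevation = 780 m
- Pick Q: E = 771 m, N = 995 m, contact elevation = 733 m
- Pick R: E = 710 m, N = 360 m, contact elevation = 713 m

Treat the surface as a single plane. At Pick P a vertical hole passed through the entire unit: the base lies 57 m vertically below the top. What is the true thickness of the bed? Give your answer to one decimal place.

56.6 m

Two edge vectors: Pick P→Pick Q = (591, 434, -47), Pick P→Pick R = (530, -201, -67).
Normal n = (Pick P→Pick Q) × (Pick P→Pick R) = (-38525, 14687, -348811).
So ∂z/∂E = −n_x/n_z = −0.11045 and ∂z/∂N = −n_y/n_z = 0.04211.
|∇z| = √(a²+b²) = 0.11820, so dip δ = arctan(0.11820) = 6.74°.
True thickness = vertical thickness × cos δ = 57 × cos 6.74° = 56.6 m.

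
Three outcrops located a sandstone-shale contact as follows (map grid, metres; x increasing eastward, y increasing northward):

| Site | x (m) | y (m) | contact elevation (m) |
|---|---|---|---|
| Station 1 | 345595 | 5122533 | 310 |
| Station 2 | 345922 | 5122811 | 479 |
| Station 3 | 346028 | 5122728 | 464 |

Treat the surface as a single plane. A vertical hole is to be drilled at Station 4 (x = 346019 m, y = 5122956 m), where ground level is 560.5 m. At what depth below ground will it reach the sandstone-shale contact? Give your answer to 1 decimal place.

Two edge vectors: Station 1→Station 2 = (327, 278, 169), Station 1→Station 3 = (433, 195, 154).
Normal n = (Station 1→Station 2) × (Station 1→Station 3) = (9857, 22819, -56609).
So ∂z/∂x = −n_x/n_z = 0.174124256 and ∂z/∂y = −n_y/n_z = 0.403098447.
Intercept c from Station 1: 310 − 60176.47 − 2064885.10 = −2124751.57.
At (346019, 5122956): z_contact = 60250.30 + 2065055.61 − 2124751.57 = 554.34 m.
Depth below ground = 560.5 − 554.34 = 6.2 m.

6.2 m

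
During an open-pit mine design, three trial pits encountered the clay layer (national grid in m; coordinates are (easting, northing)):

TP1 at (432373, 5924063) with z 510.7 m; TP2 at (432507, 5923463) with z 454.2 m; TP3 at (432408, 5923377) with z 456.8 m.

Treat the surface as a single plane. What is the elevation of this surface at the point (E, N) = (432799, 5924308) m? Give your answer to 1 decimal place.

Let the plane be z = a·E + b·N + c.
TP2−TP1: 134a − 600b = −56.5;  TP3−TP1: 35a − 686b = −53.9.
Solving gives a = −0.090505330, b = 0.073953810.
Then c = 510.7 − a·432373 − b·5924063 = −398464.27.
At (432799, 5924308): z = −39170.6 + 438125.1 − 398464.27 = 490.3 m.

490.3 m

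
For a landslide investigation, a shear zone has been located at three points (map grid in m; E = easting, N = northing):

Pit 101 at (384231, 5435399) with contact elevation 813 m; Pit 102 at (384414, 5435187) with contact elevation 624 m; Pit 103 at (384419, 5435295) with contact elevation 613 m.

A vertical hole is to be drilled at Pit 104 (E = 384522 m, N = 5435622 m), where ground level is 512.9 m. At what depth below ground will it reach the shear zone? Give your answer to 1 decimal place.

29.2 m

Let the plane be z = a·E + b·N + c.
Pit 102−Pit 101: 183a − 212b = −189;  Pit 103−Pit 101: 188a − 104b = −200.
Solving gives a = −1.092201306, b = −0.051286977.
Then c = 813 − a·384231 − b·5435399 = 699235.78.
At (384522, 5435622): z_contact = −419975.43 − 278776.62 + 699235.78 = 483.73 m.
Depth below ground = 512.9 − 483.73 = 29.2 m.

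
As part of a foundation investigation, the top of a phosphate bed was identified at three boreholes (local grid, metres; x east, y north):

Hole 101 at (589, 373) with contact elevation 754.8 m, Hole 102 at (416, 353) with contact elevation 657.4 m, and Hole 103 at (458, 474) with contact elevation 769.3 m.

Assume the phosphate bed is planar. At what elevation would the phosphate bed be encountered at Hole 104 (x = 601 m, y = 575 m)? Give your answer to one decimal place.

914.0 m

Let the plane be z = a·x + b·y + c.
Hole 102−Hole 101: −173a − 20b = −97.4;  Hole 103−Hole 101: −131a + 101b = 14.5.
Solving gives a = 0.47516, b = 0.75986.
Then c = 754.8 − a·589 − b·373 = 191.50.
At (601, 575): z = 285.6 + 436.9 + 191.50 = 914.0 m.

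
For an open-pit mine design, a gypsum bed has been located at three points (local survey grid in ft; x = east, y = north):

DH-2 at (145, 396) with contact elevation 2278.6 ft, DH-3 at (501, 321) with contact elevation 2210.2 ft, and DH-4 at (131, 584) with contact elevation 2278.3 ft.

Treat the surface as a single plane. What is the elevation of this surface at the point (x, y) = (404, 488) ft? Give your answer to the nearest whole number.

Let the plane be z = a·x + b·y + c.
DH-3−DH-2: 356a − 75b = −68.4;  DH-4−DH-2: −14a + 188b = −0.3.
Solving gives a = −0.19554, b = −0.01616.
Then c = 2278.6 − a·145 − b·396 = 2313.35.
At (404, 488): z = −79.0 − 7.9 + 2313.35 = 2226.5 ft.

2226 ft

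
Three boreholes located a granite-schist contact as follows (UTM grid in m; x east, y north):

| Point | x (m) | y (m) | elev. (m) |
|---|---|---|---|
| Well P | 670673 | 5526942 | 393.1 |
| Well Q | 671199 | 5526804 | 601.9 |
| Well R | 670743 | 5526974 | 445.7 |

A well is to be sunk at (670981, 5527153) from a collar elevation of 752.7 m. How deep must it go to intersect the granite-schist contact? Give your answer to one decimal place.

Two edge vectors: Well P→Well Q = (526, -138, 208.8), Well P→Well R = (70, 32, 52.6).
Normal n = (Well P→Well Q) × (Well P→Well R) = (-13940.4, -13051.6, 26492).
So ∂z/∂x = −n_x/n_z = 0.526211687 and ∂z/∂y = −n_y/n_z = 0.492661936.
Intercept c from Well P: 393.1 − 352915.97 − 2722913.94 = −3075436.81.
At (670981, 5527153): z_contact = 353078.04 + 2723017.90 − 3075436.81 = 659.12 m.
Depth below ground = 752.7 − 659.12 = 93.6 m.

93.6 m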